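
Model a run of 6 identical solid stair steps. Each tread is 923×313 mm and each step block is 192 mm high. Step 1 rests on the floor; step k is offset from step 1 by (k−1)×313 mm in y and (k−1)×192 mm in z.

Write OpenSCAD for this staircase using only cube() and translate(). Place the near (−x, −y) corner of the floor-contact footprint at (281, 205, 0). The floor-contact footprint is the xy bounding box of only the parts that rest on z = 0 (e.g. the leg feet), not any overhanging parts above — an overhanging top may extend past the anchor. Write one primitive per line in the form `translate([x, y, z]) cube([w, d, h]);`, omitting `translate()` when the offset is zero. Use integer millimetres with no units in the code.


translate([281, 205, 0]) cube([923, 313, 192]);
translate([281, 518, 192]) cube([923, 313, 192]);
translate([281, 831, 384]) cube([923, 313, 192]);
translate([281, 1144, 576]) cube([923, 313, 192]);
translate([281, 1457, 768]) cube([923, 313, 192]);
translate([281, 1770, 960]) cube([923, 313, 192]);


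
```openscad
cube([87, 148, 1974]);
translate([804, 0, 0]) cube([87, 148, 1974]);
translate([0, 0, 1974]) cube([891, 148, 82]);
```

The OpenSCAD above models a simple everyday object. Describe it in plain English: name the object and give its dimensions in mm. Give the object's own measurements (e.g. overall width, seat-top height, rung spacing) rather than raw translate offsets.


A door frame. The clear opening is 717 mm wide and 1974 mm high. Two 87 mm wide jambs, 148 mm deep, stand either side of the opening from the floor to the top of the opening. A 82 mm thick head sits across the top of both jambs, spanning the full outside width of the frame.


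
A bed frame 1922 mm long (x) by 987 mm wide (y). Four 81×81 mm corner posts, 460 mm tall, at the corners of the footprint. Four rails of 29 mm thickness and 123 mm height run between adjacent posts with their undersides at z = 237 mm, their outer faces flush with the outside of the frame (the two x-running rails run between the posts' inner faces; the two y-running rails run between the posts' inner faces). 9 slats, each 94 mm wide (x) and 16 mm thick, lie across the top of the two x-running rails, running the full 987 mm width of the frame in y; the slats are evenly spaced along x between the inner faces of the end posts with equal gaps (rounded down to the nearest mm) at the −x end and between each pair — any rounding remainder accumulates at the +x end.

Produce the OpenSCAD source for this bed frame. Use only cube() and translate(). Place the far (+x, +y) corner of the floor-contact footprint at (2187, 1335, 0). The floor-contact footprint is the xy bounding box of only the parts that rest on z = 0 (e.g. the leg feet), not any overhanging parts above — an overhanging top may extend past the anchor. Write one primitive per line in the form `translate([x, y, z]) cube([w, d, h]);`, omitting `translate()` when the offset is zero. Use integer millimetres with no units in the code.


// slat z = rail_z + rail_h = 237 + 123 = 360
// slat gap = ⌊(1760 − 9·94) / 10⌋ = 91
translate([265, 348, 0]) cube([81, 81, 460]);
translate([265, 1254, 0]) cube([81, 81, 460]);
translate([2106, 348, 0]) cube([81, 81, 460]);
translate([2106, 1254, 0]) cube([81, 81, 460]);
translate([346, 348, 237]) cube([1760, 29, 123]);
translate([346, 1306, 237]) cube([1760, 29, 123]);
translate([265, 429, 237]) cube([29, 825, 123]);
translate([2158, 429, 237]) cube([29, 825, 123]);
translate([437, 348, 360]) cube([94, 987, 16]);
translate([622, 348, 360]) cube([94, 987, 16]);
translate([807, 348, 360]) cube([94, 987, 16]);
translate([992, 348, 360]) cube([94, 987, 16]);
translate([1177, 348, 360]) cube([94, 987, 16]);
translate([1362, 348, 360]) cube([94, 987, 16]);
translate([1547, 348, 360]) cube([94, 987, 16]);
translate([1732, 348, 360]) cube([94, 987, 16]);
translate([1917, 348, 360]) cube([94, 987, 16]);


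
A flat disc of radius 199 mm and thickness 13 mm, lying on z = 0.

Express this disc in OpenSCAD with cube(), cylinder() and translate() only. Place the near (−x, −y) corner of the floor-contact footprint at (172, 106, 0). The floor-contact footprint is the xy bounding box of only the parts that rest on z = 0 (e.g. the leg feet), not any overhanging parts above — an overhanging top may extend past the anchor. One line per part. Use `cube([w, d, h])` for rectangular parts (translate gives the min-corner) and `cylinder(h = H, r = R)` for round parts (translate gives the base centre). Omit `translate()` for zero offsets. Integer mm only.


translate([371, 305, 0]) cylinder(h = 13, r = 199);


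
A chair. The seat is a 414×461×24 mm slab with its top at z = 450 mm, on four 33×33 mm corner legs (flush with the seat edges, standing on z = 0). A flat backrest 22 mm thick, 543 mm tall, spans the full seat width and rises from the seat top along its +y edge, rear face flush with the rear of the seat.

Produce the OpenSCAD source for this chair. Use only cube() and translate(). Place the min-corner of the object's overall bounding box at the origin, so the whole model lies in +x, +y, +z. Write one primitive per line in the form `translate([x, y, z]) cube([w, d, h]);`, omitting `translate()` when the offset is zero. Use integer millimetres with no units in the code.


translate([0, 0, 426]) cube([414, 461, 24]);
cube([33, 33, 426]);
translate([381, 0, 0]) cube([33, 33, 426]);
translate([0, 428, 0]) cube([33, 33, 426]);
translate([381, 428, 0]) cube([33, 33, 426]);
translate([0, 439, 450]) cube([414, 22, 543]);


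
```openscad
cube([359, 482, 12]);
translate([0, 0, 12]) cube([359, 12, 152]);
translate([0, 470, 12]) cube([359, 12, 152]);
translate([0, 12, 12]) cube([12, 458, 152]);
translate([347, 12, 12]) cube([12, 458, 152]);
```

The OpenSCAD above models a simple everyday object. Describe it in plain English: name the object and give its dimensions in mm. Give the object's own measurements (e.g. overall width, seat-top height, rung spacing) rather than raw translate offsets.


An open-topped rectangular box: outside dimensions 359×482×164 mm, with a uniform wall and base thickness of 12 mm. The base is a full 359×482 slab on the floor; four walls sit on top of the base. The front and back walls (the −y and +y sides) span the full width; the two side walls fit between them.


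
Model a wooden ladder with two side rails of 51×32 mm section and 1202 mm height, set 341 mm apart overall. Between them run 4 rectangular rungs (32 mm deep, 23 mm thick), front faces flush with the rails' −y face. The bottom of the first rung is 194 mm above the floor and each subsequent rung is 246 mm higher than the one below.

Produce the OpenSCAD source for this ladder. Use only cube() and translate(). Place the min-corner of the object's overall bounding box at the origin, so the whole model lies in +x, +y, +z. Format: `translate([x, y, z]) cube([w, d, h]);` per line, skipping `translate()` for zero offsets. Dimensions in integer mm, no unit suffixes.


cube([51, 32, 1202]);
translate([290, 0, 0]) cube([51, 32, 1202]);
translate([51, 0, 194]) cube([239, 32, 23]);
translate([51, 0, 440]) cube([239, 32, 23]);
translate([51, 0, 686]) cube([239, 32, 23]);
translate([51, 0, 932]) cube([239, 32, 23]);


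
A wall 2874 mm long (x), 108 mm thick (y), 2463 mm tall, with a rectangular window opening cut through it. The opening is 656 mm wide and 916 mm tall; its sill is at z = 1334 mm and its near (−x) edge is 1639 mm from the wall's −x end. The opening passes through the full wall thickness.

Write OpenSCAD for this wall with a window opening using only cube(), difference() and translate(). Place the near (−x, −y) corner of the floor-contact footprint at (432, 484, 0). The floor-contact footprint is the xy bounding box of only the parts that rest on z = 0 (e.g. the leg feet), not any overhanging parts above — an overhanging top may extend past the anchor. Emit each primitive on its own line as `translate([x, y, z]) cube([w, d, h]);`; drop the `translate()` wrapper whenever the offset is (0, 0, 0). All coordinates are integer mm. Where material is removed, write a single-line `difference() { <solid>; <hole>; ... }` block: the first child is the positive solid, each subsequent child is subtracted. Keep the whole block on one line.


difference() { translate([432, 484, 0]) cube([2874, 108, 2463]); translate([2071, 484, 1334]) cube([656, 108, 916]); }


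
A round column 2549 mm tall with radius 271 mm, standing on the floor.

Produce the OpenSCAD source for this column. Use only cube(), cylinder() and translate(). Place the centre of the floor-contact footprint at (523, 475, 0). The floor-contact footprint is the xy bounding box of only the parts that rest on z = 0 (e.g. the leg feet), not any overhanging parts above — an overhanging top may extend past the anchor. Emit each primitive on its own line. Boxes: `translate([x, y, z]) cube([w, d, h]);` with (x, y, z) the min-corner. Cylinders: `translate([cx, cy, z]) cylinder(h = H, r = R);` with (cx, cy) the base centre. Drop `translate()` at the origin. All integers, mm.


translate([523, 475, 0]) cylinder(h = 2549, r = 271);


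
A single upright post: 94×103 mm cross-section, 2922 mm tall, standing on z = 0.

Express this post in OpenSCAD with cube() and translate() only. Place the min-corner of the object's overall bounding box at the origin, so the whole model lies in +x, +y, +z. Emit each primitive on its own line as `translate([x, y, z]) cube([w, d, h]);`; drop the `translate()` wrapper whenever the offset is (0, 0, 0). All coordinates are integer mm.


cube([94, 103, 2922]);


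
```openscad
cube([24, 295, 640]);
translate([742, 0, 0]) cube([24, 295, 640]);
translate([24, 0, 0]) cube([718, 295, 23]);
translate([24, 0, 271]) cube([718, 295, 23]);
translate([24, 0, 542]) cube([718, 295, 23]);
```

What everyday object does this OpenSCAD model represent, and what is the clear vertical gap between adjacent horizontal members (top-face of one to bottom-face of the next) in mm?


A bookshelf. The clear shelf gap is 248 mm.

Two tall side panels with 3 horizontal boards between them — a bookshelf. The first two shelf undersides are at z = 0 and z = 271; with shelf thickness 23, the clear gap is 271 − 0 − 23 = 248 mm.


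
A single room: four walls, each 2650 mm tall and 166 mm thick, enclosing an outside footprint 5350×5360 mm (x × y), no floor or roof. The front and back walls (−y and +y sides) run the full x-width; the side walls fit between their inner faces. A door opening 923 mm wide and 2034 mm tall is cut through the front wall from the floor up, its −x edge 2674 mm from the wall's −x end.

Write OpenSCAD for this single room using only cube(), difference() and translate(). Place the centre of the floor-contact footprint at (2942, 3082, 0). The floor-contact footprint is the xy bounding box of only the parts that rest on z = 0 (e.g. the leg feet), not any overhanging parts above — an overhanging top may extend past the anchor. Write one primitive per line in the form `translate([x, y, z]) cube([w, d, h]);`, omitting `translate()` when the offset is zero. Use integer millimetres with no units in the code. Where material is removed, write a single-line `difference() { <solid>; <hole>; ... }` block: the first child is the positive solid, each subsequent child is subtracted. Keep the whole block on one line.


difference() { translate([267, 402, 0]) cube([5350, 166, 2650]); translate([2941, 402, 0]) cube([923, 166, 2034]); }
translate([267, 5596, 0]) cube([5350, 166, 2650]);
translate([267, 568, 0]) cube([166, 5028, 2650]);
translate([5451, 568, 0]) cube([166, 5028, 2650]);


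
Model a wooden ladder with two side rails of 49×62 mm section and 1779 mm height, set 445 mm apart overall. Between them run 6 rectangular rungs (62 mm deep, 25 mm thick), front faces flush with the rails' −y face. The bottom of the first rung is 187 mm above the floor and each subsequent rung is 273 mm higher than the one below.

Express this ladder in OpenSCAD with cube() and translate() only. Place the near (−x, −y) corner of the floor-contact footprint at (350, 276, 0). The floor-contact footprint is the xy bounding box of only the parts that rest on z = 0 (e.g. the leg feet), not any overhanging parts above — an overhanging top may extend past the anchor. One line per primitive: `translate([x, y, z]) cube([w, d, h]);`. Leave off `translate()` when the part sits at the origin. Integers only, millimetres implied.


translate([350, 276, 0]) cube([49, 62, 1779]);
translate([746, 276, 0]) cube([49, 62, 1779]);
translate([399, 276, 187]) cube([347, 62, 25]);
translate([399, 276, 460]) cube([347, 62, 25]);
translate([399, 276, 733]) cube([347, 62, 25]);
translate([399, 276, 1006]) cube([347, 62, 25]);
translate([399, 276, 1279]) cube([347, 62, 25]);
translate([399, 276, 1552]) cube([347, 62, 25]);


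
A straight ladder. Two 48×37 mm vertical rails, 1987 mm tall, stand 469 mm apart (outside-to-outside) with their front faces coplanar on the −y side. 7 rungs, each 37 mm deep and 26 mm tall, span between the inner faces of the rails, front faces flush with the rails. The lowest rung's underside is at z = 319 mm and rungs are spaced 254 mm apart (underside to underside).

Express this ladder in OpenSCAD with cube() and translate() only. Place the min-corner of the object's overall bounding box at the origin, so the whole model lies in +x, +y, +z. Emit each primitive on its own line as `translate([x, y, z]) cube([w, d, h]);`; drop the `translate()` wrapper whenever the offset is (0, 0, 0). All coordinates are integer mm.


cube([48, 37, 1987]);
translate([421, 0, 0]) cube([48, 37, 1987]);
translate([48, 0, 319]) cube([373, 37, 26]);
translate([48, 0, 573]) cube([373, 37, 26]);
translate([48, 0, 827]) cube([373, 37, 26]);
translate([48, 0, 1081]) cube([373, 37, 26]);
translate([48, 0, 1335]) cube([373, 37, 26]);
translate([48, 0, 1589]) cube([373, 37, 26]);
translate([48, 0, 1843]) cube([373, 37, 26]);


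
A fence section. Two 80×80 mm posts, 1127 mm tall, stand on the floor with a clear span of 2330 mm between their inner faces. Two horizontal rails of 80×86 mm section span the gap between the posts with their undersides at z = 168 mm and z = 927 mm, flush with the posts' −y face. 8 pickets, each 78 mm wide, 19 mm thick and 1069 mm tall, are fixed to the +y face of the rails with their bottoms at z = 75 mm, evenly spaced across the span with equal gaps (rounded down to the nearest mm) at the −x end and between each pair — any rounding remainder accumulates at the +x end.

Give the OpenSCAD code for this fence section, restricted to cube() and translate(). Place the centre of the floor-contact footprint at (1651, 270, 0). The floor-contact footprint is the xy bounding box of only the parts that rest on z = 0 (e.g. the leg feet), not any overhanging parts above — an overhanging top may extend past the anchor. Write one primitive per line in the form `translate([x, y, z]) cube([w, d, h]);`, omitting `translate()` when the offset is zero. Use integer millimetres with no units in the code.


translate([406, 230, 0]) cube([80, 80, 1127]);
translate([2816, 230, 0]) cube([80, 80, 1127]);
translate([486, 230, 168]) cube([2330, 80, 86]);
translate([486, 230, 927]) cube([2330, 80, 86]);
translate([675, 310, 75]) cube([78, 19, 1069]);
translate([942, 310, 75]) cube([78, 19, 1069]);
translate([1209, 310, 75]) cube([78, 19, 1069]);
translate([1476, 310, 75]) cube([78, 19, 1069]);
translate([1743, 310, 75]) cube([78, 19, 1069]);
translate([2010, 310, 75]) cube([78, 19, 1069]);
translate([2277, 310, 75]) cube([78, 19, 1069]);
translate([2544, 310, 75]) cube([78, 19, 1069]);


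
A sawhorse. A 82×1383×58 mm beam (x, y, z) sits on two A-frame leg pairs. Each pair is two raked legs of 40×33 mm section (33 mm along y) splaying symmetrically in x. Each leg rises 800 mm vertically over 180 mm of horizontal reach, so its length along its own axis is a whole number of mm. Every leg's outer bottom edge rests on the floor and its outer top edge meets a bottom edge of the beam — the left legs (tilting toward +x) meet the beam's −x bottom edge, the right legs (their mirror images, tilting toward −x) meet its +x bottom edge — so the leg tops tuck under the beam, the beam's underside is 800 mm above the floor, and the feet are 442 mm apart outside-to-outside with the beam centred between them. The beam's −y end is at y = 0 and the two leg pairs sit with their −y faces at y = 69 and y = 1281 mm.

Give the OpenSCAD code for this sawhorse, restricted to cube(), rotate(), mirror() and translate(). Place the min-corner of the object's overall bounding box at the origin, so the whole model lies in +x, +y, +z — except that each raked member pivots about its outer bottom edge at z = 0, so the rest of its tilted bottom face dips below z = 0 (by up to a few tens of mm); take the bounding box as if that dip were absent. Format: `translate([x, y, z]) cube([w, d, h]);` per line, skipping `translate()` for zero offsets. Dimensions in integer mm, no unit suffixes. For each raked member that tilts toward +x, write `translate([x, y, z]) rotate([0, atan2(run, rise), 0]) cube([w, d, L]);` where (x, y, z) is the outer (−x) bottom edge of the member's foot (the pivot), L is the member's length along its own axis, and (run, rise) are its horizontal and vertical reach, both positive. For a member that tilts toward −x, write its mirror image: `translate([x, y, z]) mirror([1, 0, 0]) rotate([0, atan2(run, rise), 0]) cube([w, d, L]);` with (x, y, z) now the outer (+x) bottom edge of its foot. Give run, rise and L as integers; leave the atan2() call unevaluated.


translate([180, 0, 800]) cube([82, 1383, 58]);
translate([0, 69, 0]) rotate([0, atan2(180, 800), 0]) cube([40, 33, 820]);
translate([442, 69, 0]) mirror([1, 0, 0]) rotate([0, atan2(180, 800), 0]) cube([40, 33, 820]);
translate([0, 1281, 0]) rotate([0, atan2(180, 800), 0]) cube([40, 33, 820]);
translate([442, 1281, 0]) mirror([1, 0, 0]) rotate([0, atan2(180, 800), 0]) cube([40, 33, 820]);


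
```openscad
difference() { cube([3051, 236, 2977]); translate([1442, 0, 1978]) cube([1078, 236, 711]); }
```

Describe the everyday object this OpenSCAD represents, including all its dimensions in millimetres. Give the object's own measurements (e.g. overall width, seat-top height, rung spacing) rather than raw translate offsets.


A wall 3051 mm long (x), 236 mm thick (y), 2977 mm tall, with a rectangular window opening cut through it. The opening is 1078 mm wide and 711 mm tall; its sill is at z = 1978 mm and its near (−x) edge is 1442 mm from the wall's −x end. The opening passes through the full wall thickness.


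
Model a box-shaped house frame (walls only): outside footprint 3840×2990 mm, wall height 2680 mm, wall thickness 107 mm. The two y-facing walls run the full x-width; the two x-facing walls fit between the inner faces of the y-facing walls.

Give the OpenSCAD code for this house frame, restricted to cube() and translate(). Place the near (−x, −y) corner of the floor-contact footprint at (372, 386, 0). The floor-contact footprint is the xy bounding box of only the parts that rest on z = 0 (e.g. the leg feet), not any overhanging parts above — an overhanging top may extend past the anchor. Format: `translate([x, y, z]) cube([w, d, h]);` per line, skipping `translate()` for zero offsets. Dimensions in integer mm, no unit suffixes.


translate([372, 386, 0]) cube([3840, 107, 2680]);
translate([372, 3269, 0]) cube([3840, 107, 2680]);
translate([372, 493, 0]) cube([107, 2776, 2680]);
translate([4105, 493, 0]) cube([107, 2776, 2680]);


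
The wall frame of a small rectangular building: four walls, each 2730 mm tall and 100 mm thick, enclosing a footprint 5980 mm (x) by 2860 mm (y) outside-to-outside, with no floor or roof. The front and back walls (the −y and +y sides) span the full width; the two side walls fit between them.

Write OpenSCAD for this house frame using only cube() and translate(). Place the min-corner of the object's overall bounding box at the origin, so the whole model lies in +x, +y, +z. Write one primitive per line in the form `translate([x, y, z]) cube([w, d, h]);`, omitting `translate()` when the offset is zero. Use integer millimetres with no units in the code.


cube([5980, 100, 2730]);
translate([0, 2760, 0]) cube([5980, 100, 2730]);
translate([0, 100, 0]) cube([100, 2660, 2730]);
translate([5880, 100, 0]) cube([100, 2660, 2730]);


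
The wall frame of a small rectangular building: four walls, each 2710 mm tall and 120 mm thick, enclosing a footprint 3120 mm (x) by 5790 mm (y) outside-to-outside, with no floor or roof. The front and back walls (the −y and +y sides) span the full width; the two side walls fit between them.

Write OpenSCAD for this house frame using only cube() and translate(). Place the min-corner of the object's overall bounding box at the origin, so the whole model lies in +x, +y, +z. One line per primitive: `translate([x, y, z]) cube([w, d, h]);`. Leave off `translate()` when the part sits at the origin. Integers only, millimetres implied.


cube([3120, 120, 2710]);
translate([0, 5670, 0]) cube([3120, 120, 2710]);
translate([0, 120, 0]) cube([120, 5550, 2710]);
translate([3000, 120, 0]) cube([120, 5550, 2710]);


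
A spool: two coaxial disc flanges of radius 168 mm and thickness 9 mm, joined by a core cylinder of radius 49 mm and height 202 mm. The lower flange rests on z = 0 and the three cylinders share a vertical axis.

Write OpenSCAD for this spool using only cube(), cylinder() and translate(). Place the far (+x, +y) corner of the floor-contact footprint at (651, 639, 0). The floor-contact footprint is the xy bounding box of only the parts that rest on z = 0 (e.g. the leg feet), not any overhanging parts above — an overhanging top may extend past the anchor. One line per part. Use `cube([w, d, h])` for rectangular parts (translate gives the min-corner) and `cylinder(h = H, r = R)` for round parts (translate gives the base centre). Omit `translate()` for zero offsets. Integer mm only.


translate([483, 471, 0]) cylinder(h = 9, r = 168);
translate([483, 471, 9]) cylinder(h = 202, r = 49);
translate([483, 471, 211]) cylinder(h = 9, r = 168);


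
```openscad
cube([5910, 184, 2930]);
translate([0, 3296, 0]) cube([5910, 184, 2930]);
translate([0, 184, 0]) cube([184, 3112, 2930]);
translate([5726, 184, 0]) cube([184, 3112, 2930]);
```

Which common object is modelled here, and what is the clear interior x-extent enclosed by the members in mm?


A house (or room) frame. The interior width is 5542 mm.

Four 2930 mm walls enclosing a rectangle with no floor or roof — a room or house frame. Outside width is 5910 mm and wall thickness is 184 mm, so the interior width is 5910 − 2 × 184 = 5542 mm.


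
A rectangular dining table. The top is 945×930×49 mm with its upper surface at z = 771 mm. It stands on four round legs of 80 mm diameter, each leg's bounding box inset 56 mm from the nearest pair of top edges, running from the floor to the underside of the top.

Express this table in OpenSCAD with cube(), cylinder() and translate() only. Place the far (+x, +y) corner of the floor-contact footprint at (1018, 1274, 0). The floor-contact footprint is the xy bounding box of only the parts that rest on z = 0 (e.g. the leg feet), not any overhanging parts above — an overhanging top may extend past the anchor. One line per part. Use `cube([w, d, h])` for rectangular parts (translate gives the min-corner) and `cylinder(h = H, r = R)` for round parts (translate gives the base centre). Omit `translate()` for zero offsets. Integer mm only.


translate([129, 400, 722]) cube([945, 930, 49]);
translate([225, 496, 0]) cylinder(h = 722, r = 40);
translate([978, 496, 0]) cylinder(h = 722, r = 40);
translate([225, 1234, 0]) cylinder(h = 722, r = 40);
translate([978, 1234, 0]) cylinder(h = 722, r = 40);


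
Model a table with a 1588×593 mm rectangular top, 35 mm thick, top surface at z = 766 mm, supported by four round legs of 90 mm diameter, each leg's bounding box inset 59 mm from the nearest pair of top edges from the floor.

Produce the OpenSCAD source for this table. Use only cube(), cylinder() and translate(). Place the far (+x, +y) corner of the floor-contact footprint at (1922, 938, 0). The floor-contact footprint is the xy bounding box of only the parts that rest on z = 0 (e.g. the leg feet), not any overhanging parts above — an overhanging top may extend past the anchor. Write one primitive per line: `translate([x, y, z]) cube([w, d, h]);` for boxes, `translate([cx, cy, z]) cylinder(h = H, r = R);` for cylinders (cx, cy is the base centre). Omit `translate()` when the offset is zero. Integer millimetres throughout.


// leg_h = 766 - 35 = 731
translate([393, 404, 731]) cube([1588, 593, 35]);
translate([497, 508, 0]) cylinder(h = 731, r = 45);
translate([1877, 508, 0]) cylinder(h = 731, r = 45);
translate([497, 893, 0]) cylinder(h = 731, r = 45);
translate([1877, 893, 0]) cylinder(h = 731, r = 45);


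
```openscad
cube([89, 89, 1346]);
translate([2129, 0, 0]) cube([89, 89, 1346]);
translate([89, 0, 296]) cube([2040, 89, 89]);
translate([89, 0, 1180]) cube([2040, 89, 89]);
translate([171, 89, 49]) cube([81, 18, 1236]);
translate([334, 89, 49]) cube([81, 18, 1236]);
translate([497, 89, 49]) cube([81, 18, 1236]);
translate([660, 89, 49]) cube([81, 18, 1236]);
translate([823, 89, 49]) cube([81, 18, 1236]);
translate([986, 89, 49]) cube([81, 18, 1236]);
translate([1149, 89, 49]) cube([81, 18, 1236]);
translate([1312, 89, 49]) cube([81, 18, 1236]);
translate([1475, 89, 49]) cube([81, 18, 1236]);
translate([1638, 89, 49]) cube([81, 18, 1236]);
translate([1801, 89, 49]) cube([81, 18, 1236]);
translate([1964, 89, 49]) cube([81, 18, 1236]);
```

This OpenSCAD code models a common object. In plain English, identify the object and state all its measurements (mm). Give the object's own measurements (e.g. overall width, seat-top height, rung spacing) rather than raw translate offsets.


A fence section. Two 89×89 mm posts, 1346 mm tall, stand on the floor with a clear span of 2040 mm between their inner faces. Two horizontal rails of 89×89 mm section span the gap between the posts with their undersides at z = 296 mm and z = 1180 mm, flush with the posts' −y face. 12 pickets, each 81 mm wide, 18 mm thick and 1236 mm tall, are fixed to the +y face of the rails with their bottoms at z = 49 mm, spaced across the span with a 82 mm gap after the −x post and between neighbouring pickets, with 84 mm left before the +x post.


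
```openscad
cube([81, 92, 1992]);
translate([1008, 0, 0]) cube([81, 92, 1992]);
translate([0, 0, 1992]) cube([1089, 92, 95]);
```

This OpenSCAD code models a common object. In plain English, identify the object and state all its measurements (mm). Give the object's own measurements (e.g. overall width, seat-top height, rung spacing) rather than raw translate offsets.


A door frame. The clear opening is 927 mm wide and 1992 mm high. Two 81 mm wide jambs, 92 mm deep, stand either side of the opening from the floor to the top of the opening. A 95 mm thick head sits across the top of both jambs, spanning the full outside width of the frame.


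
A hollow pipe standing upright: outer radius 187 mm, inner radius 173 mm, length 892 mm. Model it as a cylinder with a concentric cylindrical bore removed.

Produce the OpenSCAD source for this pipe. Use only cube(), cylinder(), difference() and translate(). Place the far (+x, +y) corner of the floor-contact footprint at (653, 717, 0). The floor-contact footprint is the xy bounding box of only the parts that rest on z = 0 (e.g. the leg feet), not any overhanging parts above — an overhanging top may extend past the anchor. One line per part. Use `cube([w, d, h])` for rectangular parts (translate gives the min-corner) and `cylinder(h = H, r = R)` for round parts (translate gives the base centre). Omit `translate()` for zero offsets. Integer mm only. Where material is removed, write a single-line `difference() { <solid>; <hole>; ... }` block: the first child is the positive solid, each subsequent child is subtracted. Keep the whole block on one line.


difference() { translate([466, 530, 0]) cylinder(h = 892, r = 187); translate([466, 530, 0]) cylinder(h = 892, r = 173); }


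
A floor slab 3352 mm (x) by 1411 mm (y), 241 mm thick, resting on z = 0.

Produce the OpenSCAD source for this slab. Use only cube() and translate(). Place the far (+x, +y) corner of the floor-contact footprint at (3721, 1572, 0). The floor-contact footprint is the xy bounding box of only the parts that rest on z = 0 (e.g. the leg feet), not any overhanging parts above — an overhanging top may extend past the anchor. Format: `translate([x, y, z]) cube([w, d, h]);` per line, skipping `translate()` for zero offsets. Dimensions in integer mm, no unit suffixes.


translate([369, 161, 0]) cube([3352, 1411, 241]);


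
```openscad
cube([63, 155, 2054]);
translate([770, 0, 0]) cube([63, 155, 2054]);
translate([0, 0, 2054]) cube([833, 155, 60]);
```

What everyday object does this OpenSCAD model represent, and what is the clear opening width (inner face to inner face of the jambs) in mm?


A door frame. The clear opening width is 707 mm.

Two 2054 mm tall posts with a header on top — a door frame. The left jamb is 63 mm wide at x = 0; the right jamb starts at x = 770. The clear opening is 770 − 63 = 707 mm.


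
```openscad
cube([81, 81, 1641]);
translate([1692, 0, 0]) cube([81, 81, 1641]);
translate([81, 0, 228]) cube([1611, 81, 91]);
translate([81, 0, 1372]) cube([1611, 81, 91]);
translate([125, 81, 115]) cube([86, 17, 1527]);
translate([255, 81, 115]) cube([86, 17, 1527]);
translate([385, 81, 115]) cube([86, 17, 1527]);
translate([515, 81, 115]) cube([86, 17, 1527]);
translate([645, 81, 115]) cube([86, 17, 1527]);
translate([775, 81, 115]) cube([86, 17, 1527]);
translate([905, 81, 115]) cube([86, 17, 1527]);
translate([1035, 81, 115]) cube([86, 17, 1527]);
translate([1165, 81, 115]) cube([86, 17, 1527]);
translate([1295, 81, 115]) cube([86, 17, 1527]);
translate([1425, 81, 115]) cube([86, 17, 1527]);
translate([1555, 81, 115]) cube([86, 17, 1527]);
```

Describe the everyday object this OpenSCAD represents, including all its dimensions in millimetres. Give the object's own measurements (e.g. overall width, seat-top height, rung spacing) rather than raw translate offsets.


A fence section. Two 81×81 mm posts, 1641 mm tall, stand on the floor with a clear span of 1611 mm between their inner faces. Two horizontal rails of 81×91 mm section span the gap between the posts with their undersides at z = 228 mm and z = 1372 mm, flush with the posts' −y face. 12 pickets, each 86 mm wide, 17 mm thick and 1527 mm tall, are fixed to the +y face of the rails with their bottoms at z = 115 mm, spaced across the span with a 44 mm gap after the −x post and between neighbouring pickets, with 51 mm left before the +x post.


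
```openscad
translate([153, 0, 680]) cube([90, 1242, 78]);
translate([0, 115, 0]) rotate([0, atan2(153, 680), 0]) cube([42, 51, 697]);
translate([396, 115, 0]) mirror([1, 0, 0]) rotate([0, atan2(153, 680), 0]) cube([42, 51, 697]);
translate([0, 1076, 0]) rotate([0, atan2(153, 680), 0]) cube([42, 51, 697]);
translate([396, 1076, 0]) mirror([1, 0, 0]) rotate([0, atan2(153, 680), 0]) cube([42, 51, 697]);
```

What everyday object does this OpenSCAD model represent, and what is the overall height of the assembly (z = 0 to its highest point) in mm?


A sawhorse. The overall height is 758 mm.

A beam across two mirrored pairs of raked legs — a sawhorse. The beam's underside is at z = 680 (matching the legs' vertical rise in atan2(153, 680)) and the beam is 78 mm tall, so its top is at 680 + 78 = 758 mm. The raked legs top out at the beam's underside, so that is the highest point.


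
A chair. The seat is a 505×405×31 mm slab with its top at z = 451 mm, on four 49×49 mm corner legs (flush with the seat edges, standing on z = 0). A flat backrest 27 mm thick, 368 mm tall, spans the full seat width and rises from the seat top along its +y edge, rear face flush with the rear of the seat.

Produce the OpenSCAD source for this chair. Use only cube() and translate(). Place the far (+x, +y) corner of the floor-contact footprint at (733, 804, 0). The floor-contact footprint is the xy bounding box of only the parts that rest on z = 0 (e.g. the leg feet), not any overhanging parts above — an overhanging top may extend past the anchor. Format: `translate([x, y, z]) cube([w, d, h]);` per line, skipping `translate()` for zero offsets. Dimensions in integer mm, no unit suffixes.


translate([228, 399, 420]) cube([505, 405, 31]);
translate([228, 399, 0]) cube([49, 49, 420]);
translate([684, 399, 0]) cube([49, 49, 420]);
translate([228, 755, 0]) cube([49, 49, 420]);
translate([684, 755, 0]) cube([49, 49, 420]);
translate([228, 777, 451]) cube([505, 27, 368]);


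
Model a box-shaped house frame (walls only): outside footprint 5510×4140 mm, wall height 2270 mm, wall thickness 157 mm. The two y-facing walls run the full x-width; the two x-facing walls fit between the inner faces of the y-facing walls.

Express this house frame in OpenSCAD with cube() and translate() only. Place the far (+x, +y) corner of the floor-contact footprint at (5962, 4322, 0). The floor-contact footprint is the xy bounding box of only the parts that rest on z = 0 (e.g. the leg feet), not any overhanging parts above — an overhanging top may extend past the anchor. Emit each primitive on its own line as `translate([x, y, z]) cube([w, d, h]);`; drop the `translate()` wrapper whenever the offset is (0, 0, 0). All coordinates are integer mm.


translate([452, 182, 0]) cube([5510, 157, 2270]);
translate([452, 4165, 0]) cube([5510, 157, 2270]);
translate([452, 339, 0]) cube([157, 3826, 2270]);
translate([5805, 339, 0]) cube([157, 3826, 2270]);


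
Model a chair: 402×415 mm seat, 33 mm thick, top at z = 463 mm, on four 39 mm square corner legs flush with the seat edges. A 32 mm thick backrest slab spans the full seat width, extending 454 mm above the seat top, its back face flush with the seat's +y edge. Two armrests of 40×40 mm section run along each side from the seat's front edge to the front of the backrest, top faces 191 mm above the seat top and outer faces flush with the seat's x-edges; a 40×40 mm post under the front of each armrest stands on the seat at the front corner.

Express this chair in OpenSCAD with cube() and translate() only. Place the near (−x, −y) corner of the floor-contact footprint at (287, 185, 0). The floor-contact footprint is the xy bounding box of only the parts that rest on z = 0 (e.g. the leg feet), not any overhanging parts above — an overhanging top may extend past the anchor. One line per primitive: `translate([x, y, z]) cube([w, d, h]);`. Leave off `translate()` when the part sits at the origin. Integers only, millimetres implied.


translate([287, 185, 430]) cube([402, 415, 33]);
translate([287, 185, 0]) cube([39, 39, 430]);
translate([650, 185, 0]) cube([39, 39, 430]);
translate([287, 561, 0]) cube([39, 39, 430]);
translate([650, 561, 0]) cube([39, 39, 430]);
translate([287, 568, 463]) cube([402, 32, 454]);
translate([287, 185, 614]) cube([40, 383, 40]);
translate([649, 185, 614]) cube([40, 383, 40]);
translate([287, 185, 463]) cube([40, 40, 151]);
translate([649, 185, 463]) cube([40, 40, 151]);


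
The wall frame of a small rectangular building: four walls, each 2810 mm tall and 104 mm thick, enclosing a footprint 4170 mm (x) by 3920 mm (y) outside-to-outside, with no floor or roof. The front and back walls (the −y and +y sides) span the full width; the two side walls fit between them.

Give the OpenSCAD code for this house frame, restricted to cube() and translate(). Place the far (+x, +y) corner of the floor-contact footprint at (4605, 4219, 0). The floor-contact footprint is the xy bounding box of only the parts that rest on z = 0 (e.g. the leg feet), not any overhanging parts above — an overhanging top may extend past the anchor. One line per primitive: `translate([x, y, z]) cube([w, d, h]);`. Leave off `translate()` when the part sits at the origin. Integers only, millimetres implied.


translate([435, 299, 0]) cube([4170, 104, 2810]);
translate([435, 4115, 0]) cube([4170, 104, 2810]);
translate([435, 403, 0]) cube([104, 3712, 2810]);
translate([4501, 403, 0]) cube([104, 3712, 2810]);


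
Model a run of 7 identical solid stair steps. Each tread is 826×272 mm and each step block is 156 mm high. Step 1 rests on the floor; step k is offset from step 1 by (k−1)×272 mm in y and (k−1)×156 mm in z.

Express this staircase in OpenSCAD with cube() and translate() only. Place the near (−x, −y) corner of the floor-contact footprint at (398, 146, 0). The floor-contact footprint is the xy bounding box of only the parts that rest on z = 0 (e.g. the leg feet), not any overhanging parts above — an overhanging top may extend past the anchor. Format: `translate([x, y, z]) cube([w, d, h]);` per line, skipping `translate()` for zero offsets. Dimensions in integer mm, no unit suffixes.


translate([398, 146, 0]) cube([826, 272, 156]);
translate([398, 418, 156]) cube([826, 272, 156]);
translate([398, 690, 312]) cube([826, 272, 156]);
translate([398, 962, 468]) cube([826, 272, 156]);
translate([398, 1234, 624]) cube([826, 272, 156]);
translate([398, 1506, 780]) cube([826, 272, 156]);
translate([398, 1778, 936]) cube([826, 272, 156]);


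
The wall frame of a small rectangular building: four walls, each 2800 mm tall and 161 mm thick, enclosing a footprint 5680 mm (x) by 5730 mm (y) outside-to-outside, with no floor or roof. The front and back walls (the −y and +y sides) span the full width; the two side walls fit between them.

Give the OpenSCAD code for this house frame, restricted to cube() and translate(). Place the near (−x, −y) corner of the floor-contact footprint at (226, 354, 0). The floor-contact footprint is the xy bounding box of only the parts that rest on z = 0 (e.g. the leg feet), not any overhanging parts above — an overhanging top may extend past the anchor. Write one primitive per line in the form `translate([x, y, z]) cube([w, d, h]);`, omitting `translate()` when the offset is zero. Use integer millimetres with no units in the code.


translate([226, 354, 0]) cube([5680, 161, 2800]);
translate([226, 5923, 0]) cube([5680, 161, 2800]);
translate([226, 515, 0]) cube([161, 5408, 2800]);
translate([5745, 515, 0]) cube([161, 5408, 2800]);


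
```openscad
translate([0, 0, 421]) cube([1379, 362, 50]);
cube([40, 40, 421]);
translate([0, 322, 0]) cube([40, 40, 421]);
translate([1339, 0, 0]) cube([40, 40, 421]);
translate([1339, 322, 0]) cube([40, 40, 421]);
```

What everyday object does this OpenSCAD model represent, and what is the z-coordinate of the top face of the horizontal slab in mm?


A bench. The seat-top height is 471 mm.

A long slab on four corner posts — a bench. The slab sits at z = 421 with thickness 50, so the top is 421 + 50 = 471 mm.


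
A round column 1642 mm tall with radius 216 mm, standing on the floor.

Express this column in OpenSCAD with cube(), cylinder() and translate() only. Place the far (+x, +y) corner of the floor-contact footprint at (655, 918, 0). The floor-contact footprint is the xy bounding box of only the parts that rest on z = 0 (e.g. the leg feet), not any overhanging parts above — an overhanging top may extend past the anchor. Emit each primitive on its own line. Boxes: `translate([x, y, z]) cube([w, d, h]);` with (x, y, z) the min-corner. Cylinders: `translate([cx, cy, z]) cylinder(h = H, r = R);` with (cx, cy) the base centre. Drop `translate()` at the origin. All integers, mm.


translate([439, 702, 0]) cylinder(h = 1642, r = 216);


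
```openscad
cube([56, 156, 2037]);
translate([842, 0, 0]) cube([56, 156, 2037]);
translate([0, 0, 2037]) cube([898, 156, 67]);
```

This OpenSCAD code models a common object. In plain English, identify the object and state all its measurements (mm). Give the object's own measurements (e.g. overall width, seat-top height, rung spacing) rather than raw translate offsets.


A door frame. The clear opening is 786 mm wide and 2037 mm high. Two 56 mm wide jambs, 156 mm deep, stand either side of the opening from the floor to the top of the opening. A 67 mm thick head sits across the top of both jambs, spanning the full outside width of the frame.
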